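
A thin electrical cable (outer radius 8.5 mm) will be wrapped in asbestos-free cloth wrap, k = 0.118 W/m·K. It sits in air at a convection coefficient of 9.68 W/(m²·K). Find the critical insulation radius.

For a cylinder r_cr = k/h = 0.118/9.68
r_cr = 12.2 mm; since the bare radius (8.5 mm) is below r_cr, adding a thin layer of insulation will *increase* heat loss.

r_cr ≈ 12.2 mm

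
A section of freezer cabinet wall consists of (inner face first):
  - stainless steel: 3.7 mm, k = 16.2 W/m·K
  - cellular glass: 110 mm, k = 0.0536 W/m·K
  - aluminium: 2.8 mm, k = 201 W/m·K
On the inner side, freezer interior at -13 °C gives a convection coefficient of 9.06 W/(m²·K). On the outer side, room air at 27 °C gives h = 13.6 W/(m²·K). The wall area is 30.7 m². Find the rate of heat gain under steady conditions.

Model the wall as resistances in series:
R_inner film = 1/(h_i·A) = 1/(9.06×30.7) = 0.003595 K/W
R_stainless steel = L/(kA) = 0.0037/(16.2×30.7) = 7.44×10^-6 K/W
R_cellular glass = L/(kA) = 0.11/(0.0536×30.7) = 0.06685 K/W
R_aluminium = L/(kA) = 0.0028/(201×30.7) = 4.538×10^-7 K/W
R_outer film = 1/(h_o·A) = 1/(13.6×30.7) = 0.002395 K/W
R_total = 0.07285 K/W
Q = ΔT / R_total = 40 / 0.07285

Q ≈ 549 W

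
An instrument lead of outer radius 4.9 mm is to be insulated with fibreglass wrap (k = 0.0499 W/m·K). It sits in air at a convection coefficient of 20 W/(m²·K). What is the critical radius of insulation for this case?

r_cr ≈ 2.49 mm

For a cylinder r_cr = k/h = 0.0499/20
r_cr = 2.49 mm; since the bare radius (4.9 mm) is above r_cr, any added insulation will reduce heat loss.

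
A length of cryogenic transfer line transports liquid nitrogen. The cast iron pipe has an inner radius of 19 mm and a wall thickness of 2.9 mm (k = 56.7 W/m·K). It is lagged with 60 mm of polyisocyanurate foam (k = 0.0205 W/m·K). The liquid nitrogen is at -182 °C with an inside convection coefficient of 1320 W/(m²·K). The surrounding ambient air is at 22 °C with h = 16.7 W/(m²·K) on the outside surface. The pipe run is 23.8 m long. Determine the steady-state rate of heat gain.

Cylindrical conduction, so R = ln(r₂/r₁)/(2πkL) per layer, in series:
R_inner film = 1/(h_i·2πr₁L) = 1/(1320×2π×0.019×23.8) = 2.666×10^-4 K/W
R_cast iron pipe wall = ln(21.9/19)/(2π×56.7×23.8) = 1.675×10^-5 K/W
R_polyisocyanurate foam = ln(81.9/21.9)/(2π×0.0205×23.8) = 0.4303 K/W
R_outer film = 1/(h_o·2πr_oL) = 1/(16.7×2π×0.0819×23.8) = 0.004889 K/W
R_total = 0.4354 K/W
Q = ΔT/R_total = 204/0.4354

Q ≈ 468 W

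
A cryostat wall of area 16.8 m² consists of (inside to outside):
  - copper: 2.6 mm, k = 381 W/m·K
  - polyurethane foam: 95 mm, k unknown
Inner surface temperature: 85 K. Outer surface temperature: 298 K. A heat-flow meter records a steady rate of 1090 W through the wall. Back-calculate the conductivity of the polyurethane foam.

Series thermal resistances:
R_copper = L/(kA) = 0.0026/(381×16.8) = 4.062×10^-7 K/W
Sum of known resistances R_other = 4.062×10^-7 K/W
Total R = ΔT/Q = 213/1090 = 0.1954 K/W
R_polyurethane foam = R_total − R_other = 0.1954 K/W
k = L/(R·A) = 0.095/(0.1954×16.8)

k ≈ 0.0289 W/(m·K)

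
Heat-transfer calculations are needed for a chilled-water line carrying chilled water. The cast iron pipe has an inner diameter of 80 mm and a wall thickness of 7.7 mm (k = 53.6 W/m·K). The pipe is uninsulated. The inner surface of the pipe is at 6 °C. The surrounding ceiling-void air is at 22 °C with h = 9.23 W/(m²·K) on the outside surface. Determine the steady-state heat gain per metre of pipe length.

q′ ≈ 44.2 W/m

Radial resistances (cylindrical: R_cond = ln(r_o/r_i)/(2πkL), R_conv = 1/(h·2πrL)):
R_cast iron pipe wall = ln(47.7/40)/(2π×53.6×1) = 5.228×10^-4 K/W
R_outer film = 1/(h_o·2πr_oL) = 1/(9.23×2π×0.0477×1) = 0.3615 K/W
R_total = 0.362 K/W
Q = ΔT/R_total = 16/0.362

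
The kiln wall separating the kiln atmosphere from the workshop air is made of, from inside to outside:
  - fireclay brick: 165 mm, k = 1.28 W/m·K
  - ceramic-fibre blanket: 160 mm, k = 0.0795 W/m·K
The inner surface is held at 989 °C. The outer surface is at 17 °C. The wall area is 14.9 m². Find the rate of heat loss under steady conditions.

Q ≈ 6760 W

Series thermal resistances:
R_fireclay brick = L/(kA) = 0.165/(1.28×14.9) = 0.008651 K/W
R_ceramic-fibre blanket = L/(kA) = 0.16/(0.0795×14.9) = 0.1351 K/W
R_total = 0.1437 K/W
Q = ΔT / R_total = 972 / 0.1437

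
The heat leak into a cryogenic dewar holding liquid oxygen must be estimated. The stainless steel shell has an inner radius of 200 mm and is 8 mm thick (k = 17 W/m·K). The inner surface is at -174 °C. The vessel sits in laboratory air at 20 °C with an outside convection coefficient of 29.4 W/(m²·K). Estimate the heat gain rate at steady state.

Radial (spherical) resistances in series:
R_stainless steel shell = (1/0.2 − 1/0.208)/(4π×17) = 9.002×10^-4 K/W
R_outer film = 1/(h·4πr_o²) = 1/(29.4×4π×0.208²) = 0.06256 K/W
R_total = 0.06346 K/W
Q = ΔT/R_total = 194/0.06346

Q ≈ 3060 W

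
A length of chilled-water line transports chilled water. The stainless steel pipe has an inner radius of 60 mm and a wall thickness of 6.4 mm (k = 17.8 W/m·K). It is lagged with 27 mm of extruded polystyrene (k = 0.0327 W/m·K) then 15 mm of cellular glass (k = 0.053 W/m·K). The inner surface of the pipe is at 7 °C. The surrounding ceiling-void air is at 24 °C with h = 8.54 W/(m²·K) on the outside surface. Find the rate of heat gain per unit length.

Treating each annulus and film as a series resistance:
R_stainless steel pipe wall = ln(66.4/60)/(2π×17.8×1) = 9.062×10^-4 K/W
R_extruded polystyrene = ln(93.4/66.4)/(2π×0.0327×1) = 1.661 K/W
R_cellular glass = ln(108.4/93.4)/(2π×0.053×1) = 0.4472 K/W
R_outer film = 1/(h_o·2πr_oL) = 1/(8.54×2π×0.1084×1) = 0.1719 K/W
R_total = 2.281 K/W
Q = ΔT/R_total = 17/2.281

q′ ≈ 7.45 W/m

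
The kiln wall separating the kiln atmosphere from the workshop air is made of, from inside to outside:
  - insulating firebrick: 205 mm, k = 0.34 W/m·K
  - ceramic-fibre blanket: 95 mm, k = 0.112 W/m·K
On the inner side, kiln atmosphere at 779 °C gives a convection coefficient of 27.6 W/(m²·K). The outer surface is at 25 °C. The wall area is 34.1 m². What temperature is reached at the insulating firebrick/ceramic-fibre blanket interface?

Using the resistance-network approach (series):
R_inner film = 1/(h_i·A) = 1/(27.6×34.1) = 0.001063 K/W
R_insulating firebrick = L/(kA) = 0.205/(0.34×34.1) = 0.01768 K/W
R_ceramic-fibre blanket = L/(kA) = 0.095/(0.112×34.1) = 0.02487 K/W
R_total = 0.04362 K/W;  Q = ΔT/R_total = 754/0.04362 = 17290 W
T_interface = T_inner − Q·ΣR(inner→interface) = 779 − 17300×0.01874

T ≈ 455 °C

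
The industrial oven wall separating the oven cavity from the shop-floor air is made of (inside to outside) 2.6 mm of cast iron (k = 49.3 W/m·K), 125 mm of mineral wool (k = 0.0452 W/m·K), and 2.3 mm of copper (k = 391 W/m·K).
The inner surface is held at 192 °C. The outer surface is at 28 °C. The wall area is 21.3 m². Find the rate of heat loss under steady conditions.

Using the resistance-network approach (series):
R_cast iron = L/(kA) = 0.0026/(49.3×21.3) = 2.476×10^-6 K/W
R_mineral wool = L/(kA) = 0.125/(0.0452×21.3) = 0.1298 K/W
R_copper = L/(kA) = 0.0023/(391×21.3) = 2.762×10^-7 K/W
R_total = 0.1298 K/W
Q = ΔT / R_total = 164 / 0.1298

Q ≈ 1260 W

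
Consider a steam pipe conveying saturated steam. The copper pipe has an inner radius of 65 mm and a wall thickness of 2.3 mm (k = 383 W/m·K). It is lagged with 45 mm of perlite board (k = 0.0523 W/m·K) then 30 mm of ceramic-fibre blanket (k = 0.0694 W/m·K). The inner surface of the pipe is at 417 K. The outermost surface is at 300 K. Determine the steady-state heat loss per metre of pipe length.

q′ ≈ 55.7 W/m

For a radial system each layer contributes R = ln(r_out/r_in)/(2πkL); films add R = 1/(hA).
R_copper pipe wall = ln(67.3/65)/(2π×383×1) = 1.445×10^-5 K/W
R_perlite board = ln(112.3/67.3)/(2π×0.0523×1) = 1.558 K/W
R_ceramic-fibre blanket = ln(142.3/112.3)/(2π×0.0694×1) = 0.543 K/W
R_total = 2.101 K/W
Q = ΔT/R_total = 117/2.101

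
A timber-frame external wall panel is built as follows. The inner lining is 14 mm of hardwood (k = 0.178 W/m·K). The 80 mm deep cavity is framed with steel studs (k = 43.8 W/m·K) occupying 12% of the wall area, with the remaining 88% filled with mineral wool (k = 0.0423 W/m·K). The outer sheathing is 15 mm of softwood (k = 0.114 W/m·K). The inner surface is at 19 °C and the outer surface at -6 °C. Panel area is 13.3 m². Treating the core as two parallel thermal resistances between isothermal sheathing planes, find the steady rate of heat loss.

Sheathing layers in series; stud and cavity paths in parallel between them.
R_inner = 0.014/(0.178×13.3) = 0.005914 K/W
R_stud  = 0.08/(43.8×0.12×13.3) = 0.001144 K/W
R_cav   = 0.08/(0.0423×0.88×13.3) = 0.1616 K/W
1/R_core = 1/R_stud + 1/R_cav → R_core = 0.001136 K/W
R_outer = 0.015/(0.114×13.3) = 0.009893 K/W
R_total = 0.01694 K/W
Q = ΔT/R_total = 25/0.01694

Q ≈ 1480 W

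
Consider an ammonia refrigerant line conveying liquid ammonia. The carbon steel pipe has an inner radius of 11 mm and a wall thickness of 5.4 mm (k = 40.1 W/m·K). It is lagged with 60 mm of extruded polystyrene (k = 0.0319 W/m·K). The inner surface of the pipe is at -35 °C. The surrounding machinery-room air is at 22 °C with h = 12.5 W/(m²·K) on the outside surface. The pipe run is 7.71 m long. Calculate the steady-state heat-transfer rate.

For a radial system each layer contributes R = ln(r_out/r_in)/(2πkL); films add R = 1/(hA).
R_carbon steel pipe wall = ln(16.4/11)/(2π×40.1×7.71) = 2.056×10^-4 K/W
R_extruded polystyrene = ln(76.4/16.4)/(2π×0.0319×7.71) = 0.9957 K/W
R_outer film = 1/(h_o·2πr_oL) = 1/(12.5×2π×0.0764×7.71) = 0.02162 K/W
R_total = 1.018 K/W
Q = ΔT/R_total = 57/1.018

Q ≈ 56 W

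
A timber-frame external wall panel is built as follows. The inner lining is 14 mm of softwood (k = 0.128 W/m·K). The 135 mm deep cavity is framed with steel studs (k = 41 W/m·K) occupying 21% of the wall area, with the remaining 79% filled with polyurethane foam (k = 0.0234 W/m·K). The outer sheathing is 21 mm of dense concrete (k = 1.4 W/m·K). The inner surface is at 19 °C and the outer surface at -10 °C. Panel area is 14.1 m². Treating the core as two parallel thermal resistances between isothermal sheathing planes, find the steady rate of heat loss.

Q ≈ 2920 W

Sheathing layers in series; stud and cavity paths in parallel between them.
R_inner = 0.014/(0.128×14.1) = 0.007757 K/W
R_stud  = 0.135/(41×0.21×14.1) = 0.001112 K/W
R_cav   = 0.135/(0.0234×0.79×14.1) = 0.5179 K/W
1/R_core = 1/R_stud + 1/R_cav → R_core = 0.00111 K/W
R_outer = 0.021/(1.4×14.1) = 0.001064 K/W
R_total = 0.009931 K/W
Q = ΔT/R_total = 29/0.009931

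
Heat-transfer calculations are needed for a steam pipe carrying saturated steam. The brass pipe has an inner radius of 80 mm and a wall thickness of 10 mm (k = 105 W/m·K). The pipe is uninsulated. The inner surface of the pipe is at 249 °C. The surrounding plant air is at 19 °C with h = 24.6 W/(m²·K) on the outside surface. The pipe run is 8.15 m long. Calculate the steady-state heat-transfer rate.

Q ≈ 26000 W

Cylindrical conduction, so R = ln(r₂/r₁)/(2πkL) per layer, in series:
R_brass pipe wall = ln(90/80)/(2π×105×8.15) = 2.191×10^-5 K/W
R_outer film = 1/(h_o·2πr_oL) = 1/(24.6×2π×0.09×8.15) = 0.00882 K/W
R_total = 0.008842 K/W
Q = ΔT/R_total = 230/0.008842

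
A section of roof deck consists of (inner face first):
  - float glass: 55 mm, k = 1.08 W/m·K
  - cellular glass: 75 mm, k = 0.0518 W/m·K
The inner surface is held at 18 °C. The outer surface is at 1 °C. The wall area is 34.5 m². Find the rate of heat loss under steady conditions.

Q ≈ 391 W

Series thermal resistances:
R_float glass = L/(kA) = 0.055/(1.08×34.5) = 0.001476 K/W
R_cellular glass = L/(kA) = 0.075/(0.0518×34.5) = 0.04197 K/W
R_total = 0.04344 K/W
Q = ΔT / R_total = 17 / 0.04344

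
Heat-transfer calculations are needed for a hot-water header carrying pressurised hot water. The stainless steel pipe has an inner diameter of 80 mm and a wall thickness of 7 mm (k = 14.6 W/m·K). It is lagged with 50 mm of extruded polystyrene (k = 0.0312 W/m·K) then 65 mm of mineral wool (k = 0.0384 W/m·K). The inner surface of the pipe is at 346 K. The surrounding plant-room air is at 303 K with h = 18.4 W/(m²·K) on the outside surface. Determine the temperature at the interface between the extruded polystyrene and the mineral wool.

Cylindrical conduction, so R = ln(r₂/r₁)/(2πkL) per layer, in series:
R_stainless steel pipe wall = ln(47/40)/(2π×14.6×1) = 0.001758 K/W
R_extruded polystyrene = ln(97/47)/(2π×0.0312×1) = 3.696 K/W
R_mineral wool = ln(162/97)/(2π×0.0384×1) = 2.126 K/W
R_outer film = 1/(h_o·2πr_oL) = 1/(18.4×2π×0.162×1) = 0.05339 K/W
R_total = 5.877 K/W
Q = ΔT/R_total = 43/5.877
Q = 7.32 W/m
T_interface = T_inner − Q·ΣR(inner→interface) = 346 − 7.32×3.698

T ≈ 319 K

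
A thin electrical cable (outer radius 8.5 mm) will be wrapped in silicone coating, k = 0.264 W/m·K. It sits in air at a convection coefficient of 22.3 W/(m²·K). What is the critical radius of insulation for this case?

For a cylinder r_cr = k/h = 0.264/22.3
r_cr = 11.8 mm; since the bare radius (8.5 mm) is below r_cr, adding a thin layer of insulation will *increase* heat loss.

r_cr ≈ 11.8 mm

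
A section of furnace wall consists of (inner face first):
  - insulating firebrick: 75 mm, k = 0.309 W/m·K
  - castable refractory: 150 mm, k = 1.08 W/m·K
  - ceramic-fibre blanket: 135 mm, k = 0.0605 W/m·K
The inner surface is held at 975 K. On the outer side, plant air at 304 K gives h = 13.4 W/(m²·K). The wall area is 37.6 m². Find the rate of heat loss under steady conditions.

Q ≈ 9390 W

Series thermal resistances:
R_insulating firebrick = L/(kA) = 0.075/(0.309×37.6) = 0.006455 K/W
R_castable refractory = L/(kA) = 0.15/(1.08×37.6) = 0.003694 K/W
R_ceramic-fibre blanket = L/(kA) = 0.135/(0.0605×37.6) = 0.05935 K/W
R_outer film = 1/(h_o·A) = 1/(13.4×37.6) = 0.001985 K/W
R_total = 0.07148 K/W
Q = ΔT / R_total = 671 / 0.07148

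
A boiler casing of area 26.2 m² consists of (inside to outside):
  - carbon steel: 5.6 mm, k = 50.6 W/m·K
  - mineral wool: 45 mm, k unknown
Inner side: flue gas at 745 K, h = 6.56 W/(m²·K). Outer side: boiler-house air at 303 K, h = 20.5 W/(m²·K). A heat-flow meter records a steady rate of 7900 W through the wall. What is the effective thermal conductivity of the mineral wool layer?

Using the resistance-network approach (series):
R_inner film = 1/(h_i·A) = 1/(6.56×26.2) = 0.005818 K/W
R_carbon steel = L/(kA) = 0.0056/(50.6×26.2) = 4.224×10^-6 K/W
R_outer film = 1/(h_o·A) = 1/(20.5×26.2) = 0.001862 K/W
Sum of known resistances R_other = 0.007684 K/W
Total R = ΔT/Q = 442/7900 = 0.05595 K/W
R_mineral wool = R_total − R_other = 0.04827 K/W
k = L/(R·A) = 0.045/(0.04827×26.2)

k ≈ 0.0356 W/(m·K)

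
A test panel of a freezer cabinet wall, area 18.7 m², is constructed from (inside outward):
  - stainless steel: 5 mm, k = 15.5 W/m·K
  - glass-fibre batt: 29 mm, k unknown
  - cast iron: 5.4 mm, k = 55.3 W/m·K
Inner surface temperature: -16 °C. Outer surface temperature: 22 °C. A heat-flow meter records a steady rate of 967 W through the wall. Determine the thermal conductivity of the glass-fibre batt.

Using the resistance-network approach (series):
R_stainless steel = L/(kA) = 0.005/(15.5×18.7) = 1.725×10^-5 K/W
R_cast iron = L/(kA) = 0.0054/(55.3×18.7) = 5.222×10^-6 K/W
Sum of known resistances R_other = 2.247×10^-5 K/W
Total R = ΔT/Q = 38/967 = 0.0393 K/W
R_glass-fibre batt = R_total − R_other = 0.03927 K/W
k = L/(R·A) = 0.029/(0.03927×18.7)

k ≈ 0.0395 W/(m·K)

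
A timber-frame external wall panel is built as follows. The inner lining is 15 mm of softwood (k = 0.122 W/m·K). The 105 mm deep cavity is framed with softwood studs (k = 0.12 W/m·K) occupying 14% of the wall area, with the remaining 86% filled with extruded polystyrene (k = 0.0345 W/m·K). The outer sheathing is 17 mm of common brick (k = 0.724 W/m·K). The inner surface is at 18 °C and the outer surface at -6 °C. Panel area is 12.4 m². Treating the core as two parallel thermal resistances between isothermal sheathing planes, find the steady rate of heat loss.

Sheathing layers in series; stud and cavity paths in parallel between them.
R_inner = 0.015/(0.122×12.4) = 0.009915 K/W
R_stud  = 0.105/(0.12×0.14×12.4) = 0.504 K/W
R_cav   = 0.105/(0.0345×0.86×12.4) = 0.2854 K/W
1/R_core = 1/R_stud + 1/R_cav → R_core = 0.1822 K/W
R_outer = 0.017/(0.724×12.4) = 0.001894 K/W
R_total = 0.194 K/W
Q = ΔT/R_total = 24/0.194

Q ≈ 124 W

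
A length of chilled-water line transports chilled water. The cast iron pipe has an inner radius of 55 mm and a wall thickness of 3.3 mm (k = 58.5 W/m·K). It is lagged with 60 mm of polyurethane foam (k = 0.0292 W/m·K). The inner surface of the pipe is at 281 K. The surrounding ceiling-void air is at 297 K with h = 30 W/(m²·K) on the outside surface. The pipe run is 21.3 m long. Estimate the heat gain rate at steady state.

Cylindrical conduction, so R = ln(r₂/r₁)/(2πkL) per layer, in series:
R_cast iron pipe wall = ln(58.3/55)/(2π×58.5×21.3) = 7.443×10^-6 K/W
R_polyurethane foam = ln(118.3/58.3)/(2π×0.0292×21.3) = 0.1811 K/W
R_outer film = 1/(h_o·2πr_oL) = 1/(30×2π×0.1183×21.3) = 0.002105 K/W
R_total = 0.1832 K/W
Q = ΔT/R_total = 16/0.1832

Q ≈ 87.3 W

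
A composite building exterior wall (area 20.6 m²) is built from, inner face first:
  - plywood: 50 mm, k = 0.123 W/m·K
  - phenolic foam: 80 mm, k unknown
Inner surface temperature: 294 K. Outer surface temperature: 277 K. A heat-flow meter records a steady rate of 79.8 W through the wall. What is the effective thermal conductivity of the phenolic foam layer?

Thermal resistances in series:
R_plywood = L/(kA) = 0.05/(0.123×20.6) = 0.01973 K/W
Sum of known resistances R_other = 0.01973 K/W
Total R = ΔT/Q = 17/79.8 = 0.213 K/W
R_phenolic foam = R_total − R_other = 0.1933 K/W
k = L/(R·A) = 0.08/(0.1933×20.6)

k ≈ 0.0201 W/(m·K)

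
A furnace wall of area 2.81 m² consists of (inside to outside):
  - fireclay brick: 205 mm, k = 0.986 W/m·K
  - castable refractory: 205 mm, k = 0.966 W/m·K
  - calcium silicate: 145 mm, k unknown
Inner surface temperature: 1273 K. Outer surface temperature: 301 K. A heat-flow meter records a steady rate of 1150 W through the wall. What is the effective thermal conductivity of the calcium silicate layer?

k ≈ 0.0742 W/(m·K)

Model the wall as resistances in series:
R_fireclay brick = L/(kA) = 0.205/(0.986×2.81) = 0.07399 K/W
R_castable refractory = L/(kA) = 0.205/(0.966×2.81) = 0.07552 K/W
Sum of known resistances R_other = 0.1495 K/W
Total R = ΔT/Q = 972/1150 = 0.8452 K/W
R_calcium silicate = R_total − R_other = 0.6957 K/W
k = L/(R·A) = 0.145/(0.6957×2.81)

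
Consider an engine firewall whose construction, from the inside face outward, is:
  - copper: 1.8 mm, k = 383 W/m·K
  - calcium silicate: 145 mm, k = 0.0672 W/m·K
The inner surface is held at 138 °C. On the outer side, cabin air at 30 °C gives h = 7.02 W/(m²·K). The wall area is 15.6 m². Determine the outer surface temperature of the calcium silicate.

T ≈ 36.7 °C

Series thermal resistances:
R_copper = L/(kA) = 0.0018/(383×15.6) = 3.013×10^-7 K/W
R_calcium silicate = L/(kA) = 0.145/(0.0672×15.6) = 0.1383 K/W
R_outer film = 1/(h_o·A) = 1/(7.02×15.6) = 0.009131 K/W
R_total = 0.1474 K/W;  Q = ΔT/R_total = 108/0.1474 = 732.5 W
T_interface = T_inner − Q·ΣR(inner→interface) = 138 − 732×0.1383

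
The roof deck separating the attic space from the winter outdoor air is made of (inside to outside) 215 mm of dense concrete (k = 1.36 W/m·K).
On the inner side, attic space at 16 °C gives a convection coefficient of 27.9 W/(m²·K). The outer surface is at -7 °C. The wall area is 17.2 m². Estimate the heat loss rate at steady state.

Thermal resistances in series:
R_inner film = 1/(h_i·A) = 1/(27.9×17.2) = 0.002084 K/W
R_dense concrete = L/(kA) = 0.215/(1.36×17.2) = 0.009191 K/W
R_total = 0.01128 K/W
Q = ΔT / R_total = 23 / 0.01128

Q ≈ 2040 W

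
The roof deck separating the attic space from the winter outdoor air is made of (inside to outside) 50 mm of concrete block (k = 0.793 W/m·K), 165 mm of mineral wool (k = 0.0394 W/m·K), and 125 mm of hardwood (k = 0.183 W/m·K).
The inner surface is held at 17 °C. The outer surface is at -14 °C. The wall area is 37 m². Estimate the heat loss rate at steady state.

Q ≈ 232 W

Model the wall as resistances in series:
R_concrete block = L/(kA) = 0.05/(0.793×37) = 0.001704 K/W
R_mineral wool = L/(kA) = 0.165/(0.0394×37) = 0.1132 K/W
R_hardwood = L/(kA) = 0.125/(0.183×37) = 0.01846 K/W
R_total = 0.1333 K/W
Q = ΔT / R_total = 31 / 0.1333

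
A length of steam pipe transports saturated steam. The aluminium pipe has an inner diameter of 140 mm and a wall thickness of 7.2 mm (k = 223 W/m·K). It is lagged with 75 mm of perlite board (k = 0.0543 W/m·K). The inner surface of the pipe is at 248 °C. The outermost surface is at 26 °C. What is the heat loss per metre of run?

Per-layer cylindrical resistances, series-summed:
R_aluminium pipe wall = ln(77.2/70)/(2π×223×1) = 6.987×10^-5 K/W
R_perlite board = ln(152.2/77.2)/(2π×0.0543×1) = 1.99 K/W
R_total = 1.99 K/W
Q = ΔT/R_total = 222/1.99

q′ ≈ 112 W/m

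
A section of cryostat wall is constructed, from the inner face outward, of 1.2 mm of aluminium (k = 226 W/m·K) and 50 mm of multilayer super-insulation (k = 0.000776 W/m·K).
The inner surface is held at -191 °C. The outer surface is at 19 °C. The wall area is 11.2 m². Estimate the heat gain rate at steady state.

Q ≈ 36.5 W

Model the wall as resistances in series:
R_aluminium = L/(kA) = 0.0012/(226×11.2) = 4.741×10^-7 K/W
R_multilayer super-insulation = L/(kA) = 0.05/(0.000776×11.2) = 5.753 K/W
R_total = 5.753 K/W
Q = ΔT / R_total = 210 / 5.753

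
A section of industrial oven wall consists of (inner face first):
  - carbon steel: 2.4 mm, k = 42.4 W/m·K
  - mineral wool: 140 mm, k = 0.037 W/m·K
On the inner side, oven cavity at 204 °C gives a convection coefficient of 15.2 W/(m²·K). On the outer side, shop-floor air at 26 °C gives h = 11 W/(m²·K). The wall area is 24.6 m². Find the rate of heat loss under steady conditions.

Q ≈ 1110 W

Thermal resistances in series:
R_inner film = 1/(h_i·A) = 1/(15.2×24.6) = 0.002674 K/W
R_carbon steel = L/(kA) = 0.0024/(42.4×24.6) = 2.301×10^-6 K/W
R_mineral wool = L/(kA) = 0.14/(0.037×24.6) = 0.1538 K/W
R_outer film = 1/(h_o·A) = 1/(11×24.6) = 0.003695 K/W
R_total = 0.1602 K/W
Q = ΔT / R_total = 178 / 0.1602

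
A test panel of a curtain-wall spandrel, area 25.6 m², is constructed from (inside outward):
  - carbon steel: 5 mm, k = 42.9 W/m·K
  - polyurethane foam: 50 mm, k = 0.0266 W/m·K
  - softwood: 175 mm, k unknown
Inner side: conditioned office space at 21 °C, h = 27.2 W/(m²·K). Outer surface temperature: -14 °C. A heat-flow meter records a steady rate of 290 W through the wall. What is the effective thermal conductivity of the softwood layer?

k ≈ 0.149 W/(m·K)

Using the resistance-network approach (series):
R_inner film = 1/(h_i·A) = 1/(27.2×25.6) = 0.001436 K/W
R_carbon steel = L/(kA) = 0.005/(42.9×25.6) = 4.553×10^-6 K/W
R_polyurethane foam = L/(kA) = 0.05/(0.0266×25.6) = 0.07343 K/W
Sum of known resistances R_other = 0.07487 K/W
Total R = ΔT/Q = 35/290 = 0.1207 K/W
R_softwood = R_total − R_other = 0.04582 K/W
k = L/(R·A) = 0.175/(0.04582×25.6)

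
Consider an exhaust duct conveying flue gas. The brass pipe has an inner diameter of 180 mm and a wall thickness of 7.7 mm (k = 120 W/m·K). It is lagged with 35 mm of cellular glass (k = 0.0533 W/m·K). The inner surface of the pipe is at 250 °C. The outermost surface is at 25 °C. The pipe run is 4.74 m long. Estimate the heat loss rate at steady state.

Q ≈ 1170 W

Per-layer cylindrical resistances, series-summed:
R_brass pipe wall = ln(97.7/90)/(2π×120×4.74) = 2.297×10^-5 K/W
R_cellular glass = ln(132.7/97.7)/(2π×0.0533×4.74) = 0.1929 K/W
R_total = 0.1929 K/W
Q = ΔT/R_total = 225/0.1929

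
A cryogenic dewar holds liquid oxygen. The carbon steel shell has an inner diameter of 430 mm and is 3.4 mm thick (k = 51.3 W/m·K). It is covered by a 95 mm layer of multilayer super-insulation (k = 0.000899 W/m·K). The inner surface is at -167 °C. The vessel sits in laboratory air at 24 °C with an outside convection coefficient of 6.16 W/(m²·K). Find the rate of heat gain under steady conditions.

For a spherical shell R = (1/r₁ − 1/r₂)/(4πk); film R = 1/(h·4πr²). In series:
R_carbon steel shell = (1/0.215 − 1/0.2184)/(4π×51.3) = 1.123×10^-4 K/W
R_multilayer super-insulation = (1/0.2184 − 1/0.3134)/(4π×0.000899) = 122.9 K/W
R_outer film = 1/(h·4πr_o²) = 1/(6.16×4π×0.3134²) = 0.1315 K/W
R_total = 123 K/W
Q = ΔT/R_total = 191/123

Q ≈ 1.55 W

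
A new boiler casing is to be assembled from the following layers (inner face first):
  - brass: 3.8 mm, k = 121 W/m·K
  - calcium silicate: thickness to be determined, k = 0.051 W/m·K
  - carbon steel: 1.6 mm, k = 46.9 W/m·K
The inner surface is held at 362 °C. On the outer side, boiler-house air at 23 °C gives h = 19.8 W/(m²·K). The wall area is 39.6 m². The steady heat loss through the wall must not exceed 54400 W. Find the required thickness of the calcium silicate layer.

Series thermal resistances:
R_brass = L/(kA) = 0.0038/(121×39.6) = 7.931×10^-7 K/W
R_carbon steel = L/(kA) = 0.0016/(46.9×39.6) = 8.615×10^-7 K/W
R_outer film = 1/(h_o·A) = 1/(19.8×39.6) = 0.001275 K/W
Sum of the known resistances R_other = 0.001277 K/W
Required total resistance R_tot = ΔT/Q_allow = 339/54400 = 0.006232 K/W
R_calcium silicate = R_tot − R_other = 0.004955 K/W
L = R·k·A = 0.004955×0.051×39.6

L ≈ 10 mm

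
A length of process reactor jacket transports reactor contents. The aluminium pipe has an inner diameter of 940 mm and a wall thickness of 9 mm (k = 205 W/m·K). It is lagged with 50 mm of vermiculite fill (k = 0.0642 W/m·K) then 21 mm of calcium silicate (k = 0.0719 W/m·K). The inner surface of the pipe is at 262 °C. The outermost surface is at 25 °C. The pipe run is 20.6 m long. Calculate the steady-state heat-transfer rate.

Q ≈ 14700 W

Treating each annulus and film as a series resistance:
R_aluminium pipe wall = ln(479/470)/(2π×205×20.6) = 7.149×10^-7 K/W
R_vermiculite fill = ln(529/479)/(2π×0.0642×20.6) = 0.01195 K/W
R_calcium silicate = ln(550/529)/(2π×0.0719×20.6) = 0.004183 K/W
R_total = 0.01613 K/W
Q = ΔT/R_total = 237/0.01613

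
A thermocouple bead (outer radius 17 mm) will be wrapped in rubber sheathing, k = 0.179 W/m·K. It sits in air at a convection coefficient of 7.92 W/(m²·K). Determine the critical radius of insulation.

r_cr ≈ 45.2 mm

For a sphere r_cr = 2k/h = 2×0.179/7.92
r_cr = 45.2 mm; since the bare radius (17 mm) is below r_cr, adding a thin layer of insulation will *increase* heat loss.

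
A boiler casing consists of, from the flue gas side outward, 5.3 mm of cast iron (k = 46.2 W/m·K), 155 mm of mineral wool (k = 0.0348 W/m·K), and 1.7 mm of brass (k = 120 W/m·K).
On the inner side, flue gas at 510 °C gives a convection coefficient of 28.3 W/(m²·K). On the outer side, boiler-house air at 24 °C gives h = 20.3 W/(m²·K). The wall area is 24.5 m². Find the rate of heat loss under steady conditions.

Q ≈ 2620 W

Treating each layer as a thermal resistance in series:
R_inner film = 1/(h_i·A) = 1/(28.3×24.5) = 0.001442 K/W
R_cast iron = L/(kA) = 0.0053/(46.2×24.5) = 4.682×10^-6 K/W
R_mineral wool = L/(kA) = 0.155/(0.0348×24.5) = 0.1818 K/W
R_brass = L/(kA) = 0.0017/(120×24.5) = 5.782×10^-7 K/W
R_outer film = 1/(h_o·A) = 1/(20.3×24.5) = 0.002011 K/W
R_total = 0.1853 K/W
Q = ΔT / R_total = 486 / 0.1853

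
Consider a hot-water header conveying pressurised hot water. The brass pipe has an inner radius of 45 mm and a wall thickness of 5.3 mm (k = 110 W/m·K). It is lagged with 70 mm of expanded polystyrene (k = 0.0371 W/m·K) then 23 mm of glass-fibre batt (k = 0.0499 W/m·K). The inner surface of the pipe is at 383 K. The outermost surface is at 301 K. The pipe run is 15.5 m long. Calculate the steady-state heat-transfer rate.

Q ≈ 296 W

Radial resistances (cylindrical: R_cond = ln(r_o/r_i)/(2πkL), R_conv = 1/(h·2πrL)):
R_brass pipe wall = ln(50.3/45)/(2π×110×15.5) = 1.039×10^-5 K/W
R_expanded polystyrene = ln(120.3/50.3)/(2π×0.0371×15.5) = 0.2413 K/W
R_glass-fibre batt = ln(143.3/120.3)/(2π×0.0499×15.5) = 0.036 K/W
R_total = 0.2773 K/W
Q = ΔT/R_total = 82/0.2773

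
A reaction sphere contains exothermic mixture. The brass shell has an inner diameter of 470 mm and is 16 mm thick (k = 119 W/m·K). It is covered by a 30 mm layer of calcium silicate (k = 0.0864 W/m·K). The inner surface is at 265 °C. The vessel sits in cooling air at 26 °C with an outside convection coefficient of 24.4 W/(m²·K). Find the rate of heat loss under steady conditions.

Q ≈ 552 W

Each spherical layer contributes R = (1/r_i − 1/r_o)/(4πk):
R_brass shell = (1/0.235 − 1/0.251)/(4π×119) = 1.814×10^-4 K/W
R_calcium silicate = (1/0.251 − 1/0.281)/(4π×0.0864) = 0.3918 K/W
R_outer film = 1/(h·4πr_o²) = 1/(24.4×4π×0.281²) = 0.0413 K/W
R_total = 0.4332 K/W
Q = ΔT/R_total = 239/0.4332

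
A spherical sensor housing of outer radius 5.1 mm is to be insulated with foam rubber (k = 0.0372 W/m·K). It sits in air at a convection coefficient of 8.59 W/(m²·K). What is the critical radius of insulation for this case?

r_cr ≈ 8.66 mm

For a sphere r_cr = 2k/h = 2×0.0372/8.59
r_cr = 8.66 mm; since the bare radius (5.1 mm) is below r_cr, adding a thin layer of insulation will *increase* heat loss.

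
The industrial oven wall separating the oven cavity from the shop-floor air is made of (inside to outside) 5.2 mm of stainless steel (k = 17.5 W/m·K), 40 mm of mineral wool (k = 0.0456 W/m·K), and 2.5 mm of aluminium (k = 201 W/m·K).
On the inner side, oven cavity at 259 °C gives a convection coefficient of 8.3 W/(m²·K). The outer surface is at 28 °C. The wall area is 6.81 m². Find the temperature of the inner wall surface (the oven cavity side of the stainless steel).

T ≈ 231 °C

Treating each layer as a thermal resistance in series:
R_inner film = 1/(h_i·A) = 1/(8.3×6.81) = 0.01769 K/W
R_stainless steel = L/(kA) = 0.0052/(17.5×6.81) = 4.363×10^-5 K/W
R_mineral wool = L/(kA) = 0.04/(0.0456×6.81) = 0.1288 K/W
R_aluminium = L/(kA) = 0.0025/(201×6.81) = 1.826×10^-6 K/W
R_total = 0.1465 K/W;  Q = ΔT/R_total = 231/0.1465 = 1576 W
T_interface = T_inner − Q·ΣR(inner→interface) = 259 − 1580×0.01769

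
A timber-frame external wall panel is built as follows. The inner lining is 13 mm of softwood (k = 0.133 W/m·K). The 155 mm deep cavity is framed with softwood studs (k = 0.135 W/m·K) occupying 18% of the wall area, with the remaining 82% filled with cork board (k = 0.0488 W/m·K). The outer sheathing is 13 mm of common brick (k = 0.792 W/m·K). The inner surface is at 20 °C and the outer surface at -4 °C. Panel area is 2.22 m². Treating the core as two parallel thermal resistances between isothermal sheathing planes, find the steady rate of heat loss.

Q ≈ 21.1 W

Sheathing layers in series; stud and cavity paths in parallel between them.
R_inner = 0.013/(0.133×2.22) = 0.04403 K/W
R_stud  = 0.155/(0.135×0.18×2.22) = 2.873 K/W
R_cav   = 0.155/(0.0488×0.82×2.22) = 1.745 K/W
1/R_core = 1/R_stud + 1/R_cav → R_core = 1.086 K/W
R_outer = 0.013/(0.792×2.22) = 0.007394 K/W
R_total = 1.137 K/W
Q = ΔT/R_total = 24/1.137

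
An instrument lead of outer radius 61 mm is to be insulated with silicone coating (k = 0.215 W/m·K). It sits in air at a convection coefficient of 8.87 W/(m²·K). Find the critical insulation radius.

r_cr ≈ 24.2 mm

For a cylinder r_cr = k/h = 0.215/8.87
r_cr = 24.2 mm; since the bare radius (61 mm) is above r_cr, any added insulation will reduce heat loss.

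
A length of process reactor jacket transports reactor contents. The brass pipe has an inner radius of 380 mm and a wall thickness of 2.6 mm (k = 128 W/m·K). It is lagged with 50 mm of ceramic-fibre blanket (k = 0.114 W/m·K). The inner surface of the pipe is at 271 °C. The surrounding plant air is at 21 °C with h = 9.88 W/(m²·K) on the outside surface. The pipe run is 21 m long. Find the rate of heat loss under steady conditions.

Q ≈ 25200 W

Per-layer cylindrical resistances, series-summed:
R_brass pipe wall = ln(382.6/380)/(2π×128×21) = 4.037×10^-7 K/W
R_ceramic-fibre blanket = ln(432.6/382.6)/(2π×0.114×21) = 0.008165 K/W
R_outer film = 1/(h_o·2πr_oL) = 1/(9.88×2π×0.4326×21) = 0.001773 K/W
R_total = 0.009939 K/W
Q = ΔT/R_total = 250/0.009939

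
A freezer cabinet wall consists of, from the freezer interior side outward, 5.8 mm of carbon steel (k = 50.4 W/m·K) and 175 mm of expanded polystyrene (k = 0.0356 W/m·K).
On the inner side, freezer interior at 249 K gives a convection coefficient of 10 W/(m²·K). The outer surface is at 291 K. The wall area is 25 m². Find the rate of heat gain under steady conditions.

Series thermal resistances:
R_inner film = 1/(h_i·A) = 1/(10×25) = 0.004 K/W
R_carbon steel = L/(kA) = 0.0058/(50.4×25) = 4.603×10^-6 K/W
R_expanded polystyrene = L/(kA) = 0.175/(0.0356×25) = 0.1966 K/W
R_total = 0.2006 K/W
Q = ΔT / R_total = 42 / 0.2006

Q ≈ 209 W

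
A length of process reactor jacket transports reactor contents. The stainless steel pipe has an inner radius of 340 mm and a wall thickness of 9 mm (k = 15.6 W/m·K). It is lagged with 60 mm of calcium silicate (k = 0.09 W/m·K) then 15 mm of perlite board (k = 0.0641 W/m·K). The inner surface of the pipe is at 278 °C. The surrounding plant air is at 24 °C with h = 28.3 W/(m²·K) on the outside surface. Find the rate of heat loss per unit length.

Treating each annulus and film as a series resistance:
R_stainless steel pipe wall = ln(349/340)/(2π×15.6×1) = 2.665×10^-4 K/W
R_calcium silicate = ln(409/349)/(2π×0.09×1) = 0.2805 K/W
R_perlite board = ln(424/409)/(2π×0.0641×1) = 0.08943 K/W
R_outer film = 1/(h_o·2πr_oL) = 1/(28.3×2π×0.424×1) = 0.01326 K/W
R_total = 0.3835 K/W
Q = ΔT/R_total = 254/0.3835

q′ ≈ 662 W/m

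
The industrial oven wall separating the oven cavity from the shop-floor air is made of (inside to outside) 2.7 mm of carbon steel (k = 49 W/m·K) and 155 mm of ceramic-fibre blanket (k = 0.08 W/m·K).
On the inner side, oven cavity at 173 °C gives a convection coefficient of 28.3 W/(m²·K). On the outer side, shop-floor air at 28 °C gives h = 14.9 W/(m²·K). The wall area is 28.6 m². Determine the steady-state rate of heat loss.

Series thermal resistances:
R_inner film = 1/(h_i·A) = 1/(28.3×28.6) = 0.001236 K/W
R_carbon steel = L/(kA) = 0.0027/(49×28.6) = 1.927×10^-6 K/W
R_ceramic-fibre blanket = L/(kA) = 0.155/(0.08×28.6) = 0.06774 K/W
R_outer film = 1/(h_o·A) = 1/(14.9×28.6) = 0.002347 K/W
R_total = 0.07133 K/W
Q = ΔT / R_total = 145 / 0.07133

Q ≈ 2030 W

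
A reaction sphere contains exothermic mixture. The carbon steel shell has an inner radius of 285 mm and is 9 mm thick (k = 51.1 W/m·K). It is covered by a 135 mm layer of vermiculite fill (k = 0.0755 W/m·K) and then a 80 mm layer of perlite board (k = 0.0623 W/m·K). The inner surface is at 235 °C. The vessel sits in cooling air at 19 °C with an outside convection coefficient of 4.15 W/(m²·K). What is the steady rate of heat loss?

Q ≈ 129 W

Spherical conduction: R = (1/r_in − 1/r_out)/(4πk) per layer; series-sum.
R_carbon steel shell = (1/0.285 − 1/0.294)/(4π×51.1) = 1.673×10^-4 K/W
R_vermiculite fill = (1/0.294 − 1/0.429)/(4π×0.0755) = 1.128 K/W
R_perlite board = (1/0.429 − 1/0.509)/(4π×0.0623) = 0.468 K/W
R_outer film = 1/(h·4πr_o²) = 1/(4.15×4π×0.509²) = 0.07401 K/W
R_total = 1.67 K/W
Q = ΔT/R_total = 216/1.67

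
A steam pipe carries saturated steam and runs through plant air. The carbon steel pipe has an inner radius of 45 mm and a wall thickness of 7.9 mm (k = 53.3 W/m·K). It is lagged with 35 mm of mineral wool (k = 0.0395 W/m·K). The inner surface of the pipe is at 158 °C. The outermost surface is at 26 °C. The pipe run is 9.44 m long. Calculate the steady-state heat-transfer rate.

Per-layer cylindrical resistances, series-summed:
R_carbon steel pipe wall = ln(52.9/45)/(2π×53.3×9.44) = 5.116×10^-5 K/W
R_mineral wool = ln(87.9/52.9)/(2π×0.0395×9.44) = 0.2167 K/W
R_total = 0.2168 K/W
Q = ΔT/R_total = 132/0.2168

Q ≈ 609 W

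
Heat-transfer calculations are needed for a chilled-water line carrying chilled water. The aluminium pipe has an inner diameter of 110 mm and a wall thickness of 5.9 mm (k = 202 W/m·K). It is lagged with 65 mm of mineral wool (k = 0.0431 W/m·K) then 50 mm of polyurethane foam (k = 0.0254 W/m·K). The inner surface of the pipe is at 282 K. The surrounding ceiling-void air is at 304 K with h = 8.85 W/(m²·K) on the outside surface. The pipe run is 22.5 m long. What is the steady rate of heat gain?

Q ≈ 101 W

Cylindrical conduction, so R = ln(r₂/r₁)/(2πkL) per layer, in series:
R_aluminium pipe wall = ln(60.9/55)/(2π×202×22.5) = 3.568×10^-6 K/W
R_mineral wool = ln(125.9/60.9)/(2π×0.0431×22.5) = 0.1192 K/W
R_polyurethane foam = ln(175.9/125.9)/(2π×0.0254×22.5) = 0.09313 K/W
R_outer film = 1/(h_o·2πr_oL) = 1/(8.85×2π×0.1759×22.5) = 0.004544 K/W
R_total = 0.2169 K/W
Q = ΔT/R_total = 22/0.2169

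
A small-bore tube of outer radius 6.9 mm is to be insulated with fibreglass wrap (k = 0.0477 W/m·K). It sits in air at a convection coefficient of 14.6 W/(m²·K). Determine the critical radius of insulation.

r_cr ≈ 3.27 mm

For a cylinder r_cr = k/h = 0.0477/14.6
r_cr = 3.27 mm; since the bare radius (6.9 mm) is above r_cr, any added insulation will reduce heat loss.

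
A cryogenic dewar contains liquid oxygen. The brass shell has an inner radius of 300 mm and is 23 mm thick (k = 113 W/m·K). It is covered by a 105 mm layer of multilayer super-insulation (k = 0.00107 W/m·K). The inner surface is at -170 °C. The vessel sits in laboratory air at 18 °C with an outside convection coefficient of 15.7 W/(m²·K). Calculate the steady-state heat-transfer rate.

Spherical conduction: R = (1/r_in − 1/r_out)/(4πk) per layer; series-sum.
R_brass shell = (1/0.3 − 1/0.323)/(4π×113) = 1.672×10^-4 K/W
R_multilayer super-insulation = (1/0.323 − 1/0.428)/(4π×0.00107) = 56.49 K/W
R_outer film = 1/(h·4πr_o²) = 1/(15.7×4π×0.428²) = 0.02767 K/W
R_total = 56.51 K/W
Q = ΔT/R_total = 188/56.51

Q ≈ 3.33 W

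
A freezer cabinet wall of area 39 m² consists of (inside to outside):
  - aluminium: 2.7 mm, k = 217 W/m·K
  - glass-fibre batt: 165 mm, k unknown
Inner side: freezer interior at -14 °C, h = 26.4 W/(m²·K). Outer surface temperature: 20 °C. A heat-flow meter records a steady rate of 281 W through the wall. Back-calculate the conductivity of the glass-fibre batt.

k ≈ 0.0352 W/(m·K)

Treating each layer as a thermal resistance in series:
R_inner film = 1/(h_i·A) = 1/(26.4×39) = 9.713×10^-4 K/W
R_aluminium = L/(kA) = 0.0027/(217×39) = 3.19×10^-7 K/W
Sum of known resistances R_other = 9.716×10^-4 K/W
Total R = ΔT/Q = 34/281 = 0.121 K/W
R_glass-fibre batt = R_total − R_other = 0.12 K/W
k = L/(R·A) = 0.165/(0.12×39)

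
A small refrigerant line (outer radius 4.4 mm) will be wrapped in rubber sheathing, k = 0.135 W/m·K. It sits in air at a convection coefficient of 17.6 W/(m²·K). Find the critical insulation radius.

For a cylinder r_cr = k/h = 0.135/17.6
r_cr = 7.67 mm; since the bare radius (4.4 mm) is below r_cr, adding a thin layer of insulation will *increase* heat loss.

r_cr ≈ 7.67 mm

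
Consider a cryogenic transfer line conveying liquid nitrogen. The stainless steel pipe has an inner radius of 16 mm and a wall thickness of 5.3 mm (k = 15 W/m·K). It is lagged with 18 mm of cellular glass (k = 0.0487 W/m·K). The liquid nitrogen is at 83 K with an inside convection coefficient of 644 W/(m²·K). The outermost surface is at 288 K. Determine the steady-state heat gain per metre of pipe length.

Per-layer cylindrical resistances, series-summed:
R_inner film = 1/(h_i·2πr₁L) = 1/(644×2π×0.016×1) = 0.01545 K/W
R_stainless steel pipe wall = ln(21.3/16)/(2π×15×1) = 0.003036 K/W
R_cellular glass = ln(39.3/21.3)/(2π×0.0487×1) = 2.002 K/W
R_total = 2.02 K/W
Q = ΔT/R_total = 205/2.02

q′ ≈ 101 W/m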